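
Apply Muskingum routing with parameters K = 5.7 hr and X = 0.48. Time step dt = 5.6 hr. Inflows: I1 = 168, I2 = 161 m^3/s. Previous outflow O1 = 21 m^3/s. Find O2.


Muskingum coefficients:
denom = 2*K*(1-X) + dt = 2*5.7*(1-0.48) + 5.6 = 11.528.
C0 = (dt - 2*K*X)/denom = (5.6 - 2*5.7*0.48)/11.528 = 0.0111.
C1 = (dt + 2*K*X)/denom = (5.6 + 2*5.7*0.48)/11.528 = 0.9604.
C2 = (2*K*(1-X) - dt)/denom = 0.0285.
O2 = C0*I2 + C1*I1 + C2*O1
   = 0.0111*161 + 0.9604*168 + 0.0285*21
   = 163.74 m^3/s.

163.74


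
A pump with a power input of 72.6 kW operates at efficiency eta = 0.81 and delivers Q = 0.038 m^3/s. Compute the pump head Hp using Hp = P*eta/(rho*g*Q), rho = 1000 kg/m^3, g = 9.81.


Pump head formula: Hp = P * eta / (rho * g * Q).
Numerator: P * eta = 72.6 * 1000 * 0.81 = 58806.0 W.
Denominator: rho * g * Q = 1000 * 9.81 * 0.038 = 372.78.
Hp = 58806.0 / 372.78 = 157.75 m.

157.75


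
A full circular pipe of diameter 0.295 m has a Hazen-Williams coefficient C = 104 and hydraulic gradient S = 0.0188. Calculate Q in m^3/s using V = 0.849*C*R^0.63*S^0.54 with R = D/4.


For a full circular pipe, R = D/4 = 0.295/4 = 0.0737 m.
V = 0.849 * 104 * 0.0737^0.63 * 0.0188^0.54
  = 0.849 * 104 * 0.193504 * 0.116962
  = 1.9984 m/s.
Pipe area A = pi*D^2/4 = pi*0.295^2/4 = 0.0683 m^2.
Q = A * V = 0.0683 * 1.9984 = 0.1366 m^3/s.

0.1366


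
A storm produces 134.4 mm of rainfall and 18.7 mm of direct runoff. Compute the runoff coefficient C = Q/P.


The runoff coefficient C = runoff depth / rainfall depth.
C = 18.7 / 134.4
  = 0.1391.

0.1391


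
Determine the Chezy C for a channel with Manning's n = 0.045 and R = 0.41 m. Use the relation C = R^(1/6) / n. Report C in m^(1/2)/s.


The Chezy coefficient relates to Manning's n through C = R^(1/6) / n.
R^(1/6) = 0.41^(1/6) = 0.861914.
C = 0.861914 / 0.045 = 19.15 m^(1/2)/s.

19.15


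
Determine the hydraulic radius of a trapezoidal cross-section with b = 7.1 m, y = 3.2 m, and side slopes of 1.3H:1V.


For a trapezoidal section with side slope z:
A = (b + z*y)*y = (7.1 + 1.3*3.2)*3.2 = 36.032 m^2.
P = b + 2*y*sqrt(1 + z^2) = 7.1 + 2*3.2*sqrt(1 + 1.3^2) = 17.597 m.
R = A/P = 36.032 / 17.597 = 2.0476 m.

2.0476


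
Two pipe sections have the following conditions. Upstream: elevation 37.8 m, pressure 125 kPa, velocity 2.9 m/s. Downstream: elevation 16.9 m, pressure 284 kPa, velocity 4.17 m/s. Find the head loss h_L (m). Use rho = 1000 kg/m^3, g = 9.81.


Total head at each section: H = z + p/(rho*g) + V^2/(2g).
H1 = 37.8 + 125*1000/(1000*9.81) + 2.9^2/(2*9.81)
   = 37.8 + 12.742 + 0.4286
   = 50.971 m.
H2 = 16.9 + 284*1000/(1000*9.81) + 4.17^2/(2*9.81)
   = 16.9 + 28.95 + 0.8863
   = 46.736 m.
h_L = H1 - H2 = 50.971 - 46.736 = 4.234 m.

4.234


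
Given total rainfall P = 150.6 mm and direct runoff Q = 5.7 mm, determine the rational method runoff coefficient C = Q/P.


The runoff coefficient C = runoff depth / rainfall depth.
C = 5.7 / 150.6
  = 0.0378.

0.0378


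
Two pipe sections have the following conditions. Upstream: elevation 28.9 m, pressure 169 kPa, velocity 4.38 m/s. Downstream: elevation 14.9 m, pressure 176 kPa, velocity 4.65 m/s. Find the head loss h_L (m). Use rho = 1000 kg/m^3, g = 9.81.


Total head at each section: H = z + p/(rho*g) + V^2/(2g).
H1 = 28.9 + 169*1000/(1000*9.81) + 4.38^2/(2*9.81)
   = 28.9 + 17.227 + 0.9778
   = 47.105 m.
H2 = 14.9 + 176*1000/(1000*9.81) + 4.65^2/(2*9.81)
   = 14.9 + 17.941 + 1.1021
   = 33.943 m.
h_L = H1 - H2 = 47.105 - 33.943 = 13.162 m.

13.162


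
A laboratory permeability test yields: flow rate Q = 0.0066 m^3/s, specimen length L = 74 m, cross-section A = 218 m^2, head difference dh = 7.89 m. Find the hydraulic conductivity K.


From K = Q*L / (A*dh):
Numerator: Q*L = 0.0066 * 74 = 0.4884.
Denominator: A*dh = 218 * 7.89 = 1720.02.
K = 0.4884 / 1720.02 = 0.000284 m/s.

0.000284


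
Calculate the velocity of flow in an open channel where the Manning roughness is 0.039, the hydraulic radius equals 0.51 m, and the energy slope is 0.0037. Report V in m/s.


Manning's equation gives V = (1/n) * R^(2/3) * S^(1/2).
First, compute R^(2/3) = 0.51^(2/3) = 0.6383.
Next, S^(1/2) = 0.0037^(1/2) = 0.060828.
Then 1/n = 1/0.039 = 25.64.
V = 25.64 * 0.6383 * 0.060828 = 0.9956 m/s.

0.9956


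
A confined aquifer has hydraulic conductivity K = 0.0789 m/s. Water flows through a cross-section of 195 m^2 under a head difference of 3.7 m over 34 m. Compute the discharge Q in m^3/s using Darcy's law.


Darcy's law: Q = K * A * i, where i = dh/L.
Hydraulic gradient i = 3.7 / 34 = 0.108824.
Q = 0.0789 * 195 * 0.108824
  = 1.6743 m^3/s.

1.6743


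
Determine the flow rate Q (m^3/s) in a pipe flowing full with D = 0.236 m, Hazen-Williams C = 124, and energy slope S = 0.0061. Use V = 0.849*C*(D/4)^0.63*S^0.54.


For a full circular pipe, R = D/4 = 0.236/4 = 0.059 m.
V = 0.849 * 124 * 0.059^0.63 * 0.0061^0.54
  = 0.849 * 124 * 0.168127 * 0.063691
  = 1.1273 m/s.
Pipe area A = pi*D^2/4 = pi*0.236^2/4 = 0.0437 m^2.
Q = A * V = 0.0437 * 1.1273 = 0.0493 m^3/s.

0.0493


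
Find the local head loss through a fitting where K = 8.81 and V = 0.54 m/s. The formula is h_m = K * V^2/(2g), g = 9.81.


Minor loss formula: h_m = K * V^2/(2g).
V^2 = 0.54^2 = 0.2916.
V^2/(2g) = 0.2916 / 19.62 = 0.0149 m.
h_m = 8.81 * 0.0149 = 0.1309 m.

0.1309


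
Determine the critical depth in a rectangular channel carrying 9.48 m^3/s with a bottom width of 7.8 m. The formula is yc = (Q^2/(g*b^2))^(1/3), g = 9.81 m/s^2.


Using yc = (Q^2 / (g * b^2))^(1/3):
Q^2 = 9.48^2 = 89.87.
g * b^2 = 9.81 * 7.8^2 = 9.81 * 60.84 = 596.84.
Q^2 / (g*b^2) = 89.87 / 596.84 = 0.1506.
yc = 0.1506^(1/3) = 0.532 m.

0.532


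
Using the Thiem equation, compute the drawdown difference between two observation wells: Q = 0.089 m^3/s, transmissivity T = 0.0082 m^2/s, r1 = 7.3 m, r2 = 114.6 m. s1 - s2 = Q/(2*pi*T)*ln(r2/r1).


Thiem equation: s1 - s2 = Q/(2*pi*T) * ln(r2/r1).
ln(r2/r1) = ln(114.6/7.3) = 2.7536.
Q/(2*pi*T) = 0.089 / (2*pi*0.0082) = 0.089 / 0.0515 = 1.7274.
s1 - s2 = 1.7274 * 2.7536 = 4.7566 m.

4.7566


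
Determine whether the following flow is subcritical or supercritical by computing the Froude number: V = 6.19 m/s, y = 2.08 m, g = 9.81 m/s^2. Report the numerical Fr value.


The Froude number is defined as Fr = V / sqrt(g*y).
g*y = 9.81 * 2.08 = 20.4048.
sqrt(g*y) = sqrt(20.4048) = 4.5172.
Fr = 6.19 / 4.5172 = 1.3703.
Since Fr > 1, the flow is supercritical.

1.3703


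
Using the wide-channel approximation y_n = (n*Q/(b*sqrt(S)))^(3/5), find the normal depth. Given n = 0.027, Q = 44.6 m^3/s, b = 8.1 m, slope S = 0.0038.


We use the wide-channel approximation y_n = (n*Q/(b*sqrt(S)))^(3/5).
sqrt(S) = sqrt(0.0038) = 0.061644.
Numerator: n*Q = 0.027 * 44.6 = 1.2042.
Denominator: b*sqrt(S) = 8.1 * 0.061644 = 0.499316.
arg = 2.4117.
y_n = 2.4117^(3/5) = 1.6959 m.

1.6959


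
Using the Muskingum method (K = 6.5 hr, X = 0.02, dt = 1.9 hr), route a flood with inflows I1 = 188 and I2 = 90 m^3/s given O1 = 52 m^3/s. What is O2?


Muskingum coefficients:
denom = 2*K*(1-X) + dt = 2*6.5*(1-0.02) + 1.9 = 14.64.
C0 = (dt - 2*K*X)/denom = (1.9 - 2*6.5*0.02)/14.64 = 0.112.
C1 = (dt + 2*K*X)/denom = (1.9 + 2*6.5*0.02)/14.64 = 0.1475.
C2 = (2*K*(1-X) - dt)/denom = 0.7404.
O2 = C0*I2 + C1*I1 + C2*O1
   = 0.112*90 + 0.1475*188 + 0.7404*52
   = 76.32 m^3/s.

76.32


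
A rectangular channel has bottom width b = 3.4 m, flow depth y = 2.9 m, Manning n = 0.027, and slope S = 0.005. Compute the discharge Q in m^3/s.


For a rectangular channel, the cross-sectional area A = b * y = 3.4 * 2.9 = 9.86 m^2.
The wetted perimeter P = b + 2y = 3.4 + 2*2.9 = 9.2 m.
Hydraulic radius R = A/P = 9.86/9.2 = 1.0717 m.
Velocity V = (1/n)*R^(2/3)*S^(1/2) = (1/0.027)*1.0717^(2/3)*0.005^(1/2) = 2.7427 m/s.
Discharge Q = A * V = 9.86 * 2.7427 = 27.043 m^3/s.

27.043


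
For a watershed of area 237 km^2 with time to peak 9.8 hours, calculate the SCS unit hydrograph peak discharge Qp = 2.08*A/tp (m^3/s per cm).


SCS formula: Qp = 2.08 * A / tp.
Qp = 2.08 * 237 / 9.8
   = 492.96 / 9.8
   = 50.3 m^3/s per cm.

50.3


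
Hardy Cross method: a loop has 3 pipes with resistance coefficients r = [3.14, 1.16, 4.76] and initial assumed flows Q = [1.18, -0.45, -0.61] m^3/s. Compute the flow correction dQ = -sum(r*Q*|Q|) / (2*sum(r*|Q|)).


Numerator terms (r*Q*|Q|): 3.14*1.18*|1.18| = 4.3721; 1.16*-0.45*|-0.45| = -0.2349; 4.76*-0.61*|-0.61| = -1.7712.
Sum of numerator = 2.366.
Denominator terms (r*|Q|): 3.14*|1.18| = 3.7052; 1.16*|-0.45| = 0.522; 4.76*|-0.61| = 2.9036.
2 * sum of denominator = 2 * 7.1308 = 14.2616.
dQ = -2.366 / 14.2616 = -0.1659 m^3/s.

-0.1659


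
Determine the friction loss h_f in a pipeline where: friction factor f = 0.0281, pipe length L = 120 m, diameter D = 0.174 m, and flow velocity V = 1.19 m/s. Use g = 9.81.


Darcy-Weisbach equation: h_f = f * (L/D) * V^2/(2g).
f * L/D = 0.0281 * 120/0.174 = 19.3793.
V^2/(2g) = 1.19^2 / (2*9.81) = 1.4161 / 19.62 = 0.0722 m.
h_f = 19.3793 * 0.0722 = 1.399 m.

1.399


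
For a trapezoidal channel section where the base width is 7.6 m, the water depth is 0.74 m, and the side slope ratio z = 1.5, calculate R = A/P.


For a trapezoidal section with side slope z:
A = (b + z*y)*y = (7.6 + 1.5*0.74)*0.74 = 6.445 m^2.
P = b + 2*y*sqrt(1 + z^2) = 7.6 + 2*0.74*sqrt(1 + 1.5^2) = 10.268 m.
R = A/P = 6.445 / 10.268 = 0.6277 m.

0.6277


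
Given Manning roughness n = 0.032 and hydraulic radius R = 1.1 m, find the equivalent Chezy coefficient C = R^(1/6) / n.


The Chezy coefficient relates to Manning's n through C = R^(1/6) / n.
R^(1/6) = 1.1^(1/6) = 1.016012.
C = 1.016012 / 0.032 = 31.75 m^(1/2)/s.

31.75


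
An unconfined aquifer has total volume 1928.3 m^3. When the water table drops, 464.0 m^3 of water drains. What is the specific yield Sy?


Specific yield Sy = Volume drained / Total volume.
Sy = 464.0 / 1928.3
   = 0.2406.

0.2406


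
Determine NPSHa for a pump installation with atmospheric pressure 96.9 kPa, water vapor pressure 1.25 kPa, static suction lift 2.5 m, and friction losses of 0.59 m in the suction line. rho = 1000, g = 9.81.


NPSHa = p_atm/(rho*g) - z_s - hf_s - p_vap/(rho*g).
p_atm/(rho*g) = 96.9*1000 / (1000*9.81) = 9.878 m.
p_vap/(rho*g) = 1.25*1000 / (1000*9.81) = 0.127 m.
NPSHa = 9.878 - 2.5 - 0.59 - 0.127
      = 6.66 m.

6.66


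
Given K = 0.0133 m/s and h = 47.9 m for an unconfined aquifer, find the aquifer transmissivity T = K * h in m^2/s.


Transmissivity is defined as T = K * h.
T = 0.0133 * 47.9
  = 0.6371 m^2/s.

0.6371


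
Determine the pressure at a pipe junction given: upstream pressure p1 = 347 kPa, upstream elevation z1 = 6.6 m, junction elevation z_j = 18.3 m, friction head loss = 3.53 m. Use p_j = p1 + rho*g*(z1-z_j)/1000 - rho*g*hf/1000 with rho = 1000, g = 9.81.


Junction pressure: p_j = p1 + rho*g*(z1 - z_j)/1000 - rho*g*hf/1000.
Elevation term = 1000*9.81*(6.6 - 18.3)/1000 = -114.777 kPa.
Friction term = 1000*9.81*3.53/1000 = 34.629 kPa.
p_j = 347 + -114.777 - 34.629 = 197.59 kPa.

197.59


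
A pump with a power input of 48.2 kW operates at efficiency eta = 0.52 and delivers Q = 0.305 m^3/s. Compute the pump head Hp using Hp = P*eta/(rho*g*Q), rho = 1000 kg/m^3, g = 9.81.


Pump head formula: Hp = P * eta / (rho * g * Q).
Numerator: P * eta = 48.2 * 1000 * 0.52 = 25064.0 W.
Denominator: rho * g * Q = 1000 * 9.81 * 0.305 = 2992.05.
Hp = 25064.0 / 2992.05 = 8.38 m.

8.38


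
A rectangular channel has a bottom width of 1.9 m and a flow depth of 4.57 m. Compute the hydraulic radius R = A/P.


For a rectangular section:
Flow area A = b * y = 1.9 * 4.57 = 8.68 m^2.
Wetted perimeter P = b + 2y = 1.9 + 2*4.57 = 11.04 m.
Hydraulic radius R = A/P = 8.68 / 11.04 = 0.7865 m.

0.7865


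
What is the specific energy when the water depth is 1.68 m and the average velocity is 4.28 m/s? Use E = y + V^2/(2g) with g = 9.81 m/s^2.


Specific energy E = y + V^2/(2g).
Velocity head = V^2/(2g) = 4.28^2 / (2*9.81) = 18.3184 / 19.62 = 0.9337 m.
E = 1.68 + 0.9337 = 2.6137 m.

2.6137


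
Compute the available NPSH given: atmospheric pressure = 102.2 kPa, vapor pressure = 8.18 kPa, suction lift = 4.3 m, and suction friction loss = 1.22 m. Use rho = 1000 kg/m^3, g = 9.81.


NPSHa = p_atm/(rho*g) - z_s - hf_s - p_vap/(rho*g).
p_atm/(rho*g) = 102.2*1000 / (1000*9.81) = 10.418 m.
p_vap/(rho*g) = 8.18*1000 / (1000*9.81) = 0.834 m.
NPSHa = 10.418 - 4.3 - 1.22 - 0.834
      = 4.06 m.

4.06


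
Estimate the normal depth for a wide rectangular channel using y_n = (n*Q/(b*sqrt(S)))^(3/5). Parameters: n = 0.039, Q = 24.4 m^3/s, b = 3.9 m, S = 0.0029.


We use the wide-channel approximation y_n = (n*Q/(b*sqrt(S)))^(3/5).
sqrt(S) = sqrt(0.0029) = 0.053852.
Numerator: n*Q = 0.039 * 24.4 = 0.9516.
Denominator: b*sqrt(S) = 3.9 * 0.053852 = 0.210023.
arg = 4.531.
y_n = 4.531^(3/5) = 2.4758 m.

2.4758


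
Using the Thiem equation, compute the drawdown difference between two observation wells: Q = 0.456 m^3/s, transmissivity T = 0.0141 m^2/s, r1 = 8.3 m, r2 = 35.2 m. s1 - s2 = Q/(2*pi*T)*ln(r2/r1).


Thiem equation: s1 - s2 = Q/(2*pi*T) * ln(r2/r1).
ln(r2/r1) = ln(35.2/8.3) = 1.4448.
Q/(2*pi*T) = 0.456 / (2*pi*0.0141) = 0.456 / 0.0886 = 5.1471.
s1 - s2 = 5.1471 * 1.4448 = 7.4365 m.

7.4365


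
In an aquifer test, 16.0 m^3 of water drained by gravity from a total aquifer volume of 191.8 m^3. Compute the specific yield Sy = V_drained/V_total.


Specific yield Sy = Volume drained / Total volume.
Sy = 16.0 / 191.8
   = 0.0834.

0.0834


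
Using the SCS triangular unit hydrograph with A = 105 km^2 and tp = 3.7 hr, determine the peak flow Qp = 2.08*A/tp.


SCS formula: Qp = 2.08 * A / tp.
Qp = 2.08 * 105 / 3.7
   = 218.4 / 3.7
   = 59.03 m^3/s per cm.

59.03


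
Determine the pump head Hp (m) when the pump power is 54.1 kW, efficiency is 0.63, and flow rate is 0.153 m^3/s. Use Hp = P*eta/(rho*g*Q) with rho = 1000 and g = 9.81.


Pump head formula: Hp = P * eta / (rho * g * Q).
Numerator: P * eta = 54.1 * 1000 * 0.63 = 34083.0 W.
Denominator: rho * g * Q = 1000 * 9.81 * 0.153 = 1500.93.
Hp = 34083.0 / 1500.93 = 22.71 m.

22.71


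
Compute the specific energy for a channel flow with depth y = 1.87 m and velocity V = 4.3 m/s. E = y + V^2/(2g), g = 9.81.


Specific energy E = y + V^2/(2g).
Velocity head = V^2/(2g) = 4.3^2 / (2*9.81) = 18.49 / 19.62 = 0.9424 m.
E = 1.87 + 0.9424 = 2.8124 m.

2.8124


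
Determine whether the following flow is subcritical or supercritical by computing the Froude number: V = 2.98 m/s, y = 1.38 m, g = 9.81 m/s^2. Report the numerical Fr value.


The Froude number is defined as Fr = V / sqrt(g*y).
g*y = 9.81 * 1.38 = 13.5378.
sqrt(g*y) = sqrt(13.5378) = 3.6794.
Fr = 2.98 / 3.6794 = 0.8099.
Since Fr < 1, the flow is subcritical.

0.8099


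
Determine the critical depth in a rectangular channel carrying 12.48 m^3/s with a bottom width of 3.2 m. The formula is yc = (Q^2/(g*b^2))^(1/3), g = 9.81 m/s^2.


Using yc = (Q^2 / (g * b^2))^(1/3):
Q^2 = 12.48^2 = 155.75.
g * b^2 = 9.81 * 3.2^2 = 9.81 * 10.24 = 100.45.
Q^2 / (g*b^2) = 155.75 / 100.45 = 1.5505.
yc = 1.5505^(1/3) = 1.1574 m.

1.1574


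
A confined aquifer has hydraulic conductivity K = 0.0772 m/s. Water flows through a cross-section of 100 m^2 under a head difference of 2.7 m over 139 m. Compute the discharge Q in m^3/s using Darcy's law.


Darcy's law: Q = K * A * i, where i = dh/L.
Hydraulic gradient i = 2.7 / 139 = 0.019424.
Q = 0.0772 * 100 * 0.019424
  = 0.15 m^3/s.

0.15


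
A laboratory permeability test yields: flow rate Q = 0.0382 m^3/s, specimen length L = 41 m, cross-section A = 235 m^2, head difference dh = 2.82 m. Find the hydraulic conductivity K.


From K = Q*L / (A*dh):
Numerator: Q*L = 0.0382 * 41 = 1.5662.
Denominator: A*dh = 235 * 2.82 = 662.7.
K = 1.5662 / 662.7 = 0.002363 m/s.

0.002363


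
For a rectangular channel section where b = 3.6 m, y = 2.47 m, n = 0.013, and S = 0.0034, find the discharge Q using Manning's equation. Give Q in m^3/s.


For a rectangular channel, the cross-sectional area A = b * y = 3.6 * 2.47 = 8.89 m^2.
The wetted perimeter P = b + 2y = 3.6 + 2*2.47 = 8.54 m.
Hydraulic radius R = A/P = 8.89/8.54 = 1.0412 m.
Velocity V = (1/n)*R^(2/3)*S^(1/2) = (1/0.013)*1.0412^(2/3)*0.0034^(1/2) = 4.6078 m/s.
Discharge Q = A * V = 8.89 * 4.6078 = 40.972 m^3/s.

40.972


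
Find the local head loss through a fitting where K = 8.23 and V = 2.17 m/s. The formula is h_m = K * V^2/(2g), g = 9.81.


Minor loss formula: h_m = K * V^2/(2g).
V^2 = 2.17^2 = 4.7089.
V^2/(2g) = 4.7089 / 19.62 = 0.24 m.
h_m = 8.23 * 0.24 = 1.9752 m.

1.9752


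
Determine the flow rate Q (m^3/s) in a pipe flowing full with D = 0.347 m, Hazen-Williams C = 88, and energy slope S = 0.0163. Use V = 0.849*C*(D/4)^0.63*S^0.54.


For a full circular pipe, R = D/4 = 0.347/4 = 0.0867 m.
V = 0.849 * 88 * 0.0867^0.63 * 0.0163^0.54
  = 0.849 * 88 * 0.214343 * 0.108288
  = 1.7341 m/s.
Pipe area A = pi*D^2/4 = pi*0.347^2/4 = 0.0946 m^2.
Q = A * V = 0.0946 * 1.7341 = 0.164 m^3/s.

0.164


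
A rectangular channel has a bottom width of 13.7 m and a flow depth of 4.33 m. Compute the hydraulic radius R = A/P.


For a rectangular section:
Flow area A = b * y = 13.7 * 4.33 = 59.32 m^2.
Wetted perimeter P = b + 2y = 13.7 + 2*4.33 = 22.36 m.
Hydraulic radius R = A/P = 59.32 / 22.36 = 2.653 m.

2.653


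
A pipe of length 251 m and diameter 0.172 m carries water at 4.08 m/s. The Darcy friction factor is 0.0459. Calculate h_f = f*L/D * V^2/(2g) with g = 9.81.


Darcy-Weisbach equation: h_f = f * (L/D) * V^2/(2g).
f * L/D = 0.0459 * 251/0.172 = 66.982.
V^2/(2g) = 4.08^2 / (2*9.81) = 16.6464 / 19.62 = 0.8484 m.
h_f = 66.982 * 0.8484 = 56.83 m.

56.83


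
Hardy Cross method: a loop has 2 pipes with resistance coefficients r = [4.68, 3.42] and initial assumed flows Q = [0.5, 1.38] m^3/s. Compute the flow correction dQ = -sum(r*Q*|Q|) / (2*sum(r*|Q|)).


Numerator terms (r*Q*|Q|): 4.68*0.5*|0.5| = 1.17; 3.42*1.38*|1.38| = 6.513.
Sum of numerator = 7.683.
Denominator terms (r*|Q|): 4.68*|0.5| = 2.34; 3.42*|1.38| = 4.7196.
2 * sum of denominator = 2 * 7.0596 = 14.1192.
dQ = -7.683 / 14.1192 = -0.5442 m^3/s.

-0.5442


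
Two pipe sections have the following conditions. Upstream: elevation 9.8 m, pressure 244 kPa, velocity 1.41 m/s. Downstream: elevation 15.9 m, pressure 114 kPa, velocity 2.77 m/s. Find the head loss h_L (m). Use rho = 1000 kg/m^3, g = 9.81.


Total head at each section: H = z + p/(rho*g) + V^2/(2g).
H1 = 9.8 + 244*1000/(1000*9.81) + 1.41^2/(2*9.81)
   = 9.8 + 24.873 + 0.1013
   = 34.774 m.
H2 = 15.9 + 114*1000/(1000*9.81) + 2.77^2/(2*9.81)
   = 15.9 + 11.621 + 0.3911
   = 27.912 m.
h_L = H1 - H2 = 34.774 - 27.912 = 6.862 m.

6.862


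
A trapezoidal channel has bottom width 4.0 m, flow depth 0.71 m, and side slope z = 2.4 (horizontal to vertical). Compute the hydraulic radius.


For a trapezoidal section with side slope z:
A = (b + z*y)*y = (4.0 + 2.4*0.71)*0.71 = 4.05 m^2.
P = b + 2*y*sqrt(1 + z^2) = 4.0 + 2*0.71*sqrt(1 + 2.4^2) = 7.692 m.
R = A/P = 4.05 / 7.692 = 0.5265 m.

0.5265


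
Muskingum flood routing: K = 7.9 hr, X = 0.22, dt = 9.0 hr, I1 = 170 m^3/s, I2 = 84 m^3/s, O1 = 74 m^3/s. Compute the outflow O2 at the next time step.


Muskingum coefficients:
denom = 2*K*(1-X) + dt = 2*7.9*(1-0.22) + 9.0 = 21.324.
C0 = (dt - 2*K*X)/denom = (9.0 - 2*7.9*0.22)/21.324 = 0.2591.
C1 = (dt + 2*K*X)/denom = (9.0 + 2*7.9*0.22)/21.324 = 0.5851.
C2 = (2*K*(1-X) - dt)/denom = 0.1559.
O2 = C0*I2 + C1*I1 + C2*O1
   = 0.2591*84 + 0.5851*170 + 0.1559*74
   = 132.76 m^3/s.

132.76


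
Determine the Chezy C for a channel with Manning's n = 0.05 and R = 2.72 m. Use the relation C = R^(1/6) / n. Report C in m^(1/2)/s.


The Chezy coefficient relates to Manning's n through C = R^(1/6) / n.
R^(1/6) = 2.72^(1/6) = 1.181485.
C = 1.181485 / 0.05 = 23.63 m^(1/2)/s.

23.63


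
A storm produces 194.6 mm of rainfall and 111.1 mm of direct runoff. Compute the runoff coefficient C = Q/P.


The runoff coefficient C = runoff depth / rainfall depth.
C = 111.1 / 194.6
  = 0.5709.

0.5709


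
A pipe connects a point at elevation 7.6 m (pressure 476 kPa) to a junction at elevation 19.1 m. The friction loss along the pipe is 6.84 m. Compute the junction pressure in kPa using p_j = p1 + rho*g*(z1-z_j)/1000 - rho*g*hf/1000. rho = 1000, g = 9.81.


Junction pressure: p_j = p1 + rho*g*(z1 - z_j)/1000 - rho*g*hf/1000.
Elevation term = 1000*9.81*(7.6 - 19.1)/1000 = -112.815 kPa.
Friction term = 1000*9.81*6.84/1000 = 67.1 kPa.
p_j = 476 + -112.815 - 67.1 = 296.08 kPa.

296.08


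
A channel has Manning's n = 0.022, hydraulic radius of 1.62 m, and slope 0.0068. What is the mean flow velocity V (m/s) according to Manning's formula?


Manning's equation gives V = (1/n) * R^(2/3) * S^(1/2).
First, compute R^(2/3) = 1.62^(2/3) = 1.3794.
Next, S^(1/2) = 0.0068^(1/2) = 0.082462.
Then 1/n = 1/0.022 = 45.45.
V = 45.45 * 1.3794 * 0.082462 = 5.1702 m/s.

5.1702


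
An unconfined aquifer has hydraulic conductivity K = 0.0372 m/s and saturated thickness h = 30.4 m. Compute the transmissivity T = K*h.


Transmissivity is defined as T = K * h.
T = 0.0372 * 30.4
  = 1.1309 m^2/s.

1.1309


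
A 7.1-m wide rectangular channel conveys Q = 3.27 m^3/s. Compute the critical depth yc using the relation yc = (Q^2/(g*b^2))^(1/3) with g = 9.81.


Using yc = (Q^2 / (g * b^2))^(1/3):
Q^2 = 3.27^2 = 10.69.
g * b^2 = 9.81 * 7.1^2 = 9.81 * 50.41 = 494.52.
Q^2 / (g*b^2) = 10.69 / 494.52 = 0.0216.
yc = 0.0216^(1/3) = 0.2786 m.

0.2786


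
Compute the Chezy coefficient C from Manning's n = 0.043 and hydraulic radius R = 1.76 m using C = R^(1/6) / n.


The Chezy coefficient relates to Manning's n through C = R^(1/6) / n.
R^(1/6) = 1.76^(1/6) = 1.0988.
C = 1.0988 / 0.043 = 25.55 m^(1/2)/s.

25.55


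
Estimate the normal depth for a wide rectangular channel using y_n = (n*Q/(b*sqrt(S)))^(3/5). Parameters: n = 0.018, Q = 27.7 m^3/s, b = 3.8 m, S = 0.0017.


We use the wide-channel approximation y_n = (n*Q/(b*sqrt(S)))^(3/5).
sqrt(S) = sqrt(0.0017) = 0.041231.
Numerator: n*Q = 0.018 * 27.7 = 0.4986.
Denominator: b*sqrt(S) = 3.8 * 0.041231 = 0.156678.
arg = 3.1823.
y_n = 3.1823^(3/5) = 2.0028 m.

2.0028


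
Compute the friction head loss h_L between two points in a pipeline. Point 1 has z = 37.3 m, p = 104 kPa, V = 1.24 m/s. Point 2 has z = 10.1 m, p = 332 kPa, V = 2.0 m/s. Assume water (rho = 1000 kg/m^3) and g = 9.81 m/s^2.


Total head at each section: H = z + p/(rho*g) + V^2/(2g).
H1 = 37.3 + 104*1000/(1000*9.81) + 1.24^2/(2*9.81)
   = 37.3 + 10.601 + 0.0784
   = 47.98 m.
H2 = 10.1 + 332*1000/(1000*9.81) + 2.0^2/(2*9.81)
   = 10.1 + 33.843 + 0.2039
   = 44.147 m.
h_L = H1 - H2 = 47.98 - 44.147 = 3.833 m.

3.833


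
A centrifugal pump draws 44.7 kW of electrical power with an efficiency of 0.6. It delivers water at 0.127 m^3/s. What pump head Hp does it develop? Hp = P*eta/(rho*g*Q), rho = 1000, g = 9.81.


Pump head formula: Hp = P * eta / (rho * g * Q).
Numerator: P * eta = 44.7 * 1000 * 0.6 = 26820.0 W.
Denominator: rho * g * Q = 1000 * 9.81 * 0.127 = 1245.87.
Hp = 26820.0 / 1245.87 = 21.53 m.

21.53


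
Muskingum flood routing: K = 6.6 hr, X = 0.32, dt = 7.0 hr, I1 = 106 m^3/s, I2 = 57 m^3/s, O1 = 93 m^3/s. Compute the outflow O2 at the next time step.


Muskingum coefficients:
denom = 2*K*(1-X) + dt = 2*6.6*(1-0.32) + 7.0 = 15.976.
C0 = (dt - 2*K*X)/denom = (7.0 - 2*6.6*0.32)/15.976 = 0.1738.
C1 = (dt + 2*K*X)/denom = (7.0 + 2*6.6*0.32)/15.976 = 0.7026.
C2 = (2*K*(1-X) - dt)/denom = 0.1237.
O2 = C0*I2 + C1*I1 + C2*O1
   = 0.1738*57 + 0.7026*106 + 0.1237*93
   = 95.88 m^3/s.

95.88


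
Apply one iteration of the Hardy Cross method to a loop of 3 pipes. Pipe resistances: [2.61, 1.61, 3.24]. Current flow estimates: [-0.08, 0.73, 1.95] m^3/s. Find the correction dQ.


Numerator terms (r*Q*|Q|): 2.61*-0.08*|-0.08| = -0.0167; 1.61*0.73*|0.73| = 0.858; 3.24*1.95*|1.95| = 12.3201.
Sum of numerator = 13.1614.
Denominator terms (r*|Q|): 2.61*|-0.08| = 0.2088; 1.61*|0.73| = 1.1753; 3.24*|1.95| = 6.318.
2 * sum of denominator = 2 * 7.7021 = 15.4042.
dQ = -13.1614 / 15.4042 = -0.8544 m^3/s.

-0.8544


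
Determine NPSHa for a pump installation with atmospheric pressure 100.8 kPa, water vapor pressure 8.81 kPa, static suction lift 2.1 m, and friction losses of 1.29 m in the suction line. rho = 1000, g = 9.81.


NPSHa = p_atm/(rho*g) - z_s - hf_s - p_vap/(rho*g).
p_atm/(rho*g) = 100.8*1000 / (1000*9.81) = 10.275 m.
p_vap/(rho*g) = 8.81*1000 / (1000*9.81) = 0.898 m.
NPSHa = 10.275 - 2.1 - 1.29 - 0.898
      = 5.99 m.

5.99


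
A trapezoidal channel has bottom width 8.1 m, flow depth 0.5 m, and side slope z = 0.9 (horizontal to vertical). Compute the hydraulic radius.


For a trapezoidal section with side slope z:
A = (b + z*y)*y = (8.1 + 0.9*0.5)*0.5 = 4.275 m^2.
P = b + 2*y*sqrt(1 + z^2) = 8.1 + 2*0.5*sqrt(1 + 0.9^2) = 9.445 m.
R = A/P = 4.275 / 9.445 = 0.4526 m.

0.4526


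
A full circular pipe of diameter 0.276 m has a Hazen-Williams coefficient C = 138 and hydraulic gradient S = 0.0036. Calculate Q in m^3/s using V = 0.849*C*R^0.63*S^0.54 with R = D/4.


For a full circular pipe, R = D/4 = 0.276/4 = 0.069 m.
V = 0.849 * 138 * 0.069^0.63 * 0.0036^0.54
  = 0.849 * 138 * 0.185556 * 0.047907
  = 1.0415 m/s.
Pipe area A = pi*D^2/4 = pi*0.276^2/4 = 0.0598 m^2.
Q = A * V = 0.0598 * 1.0415 = 0.0623 m^3/s.

0.0623


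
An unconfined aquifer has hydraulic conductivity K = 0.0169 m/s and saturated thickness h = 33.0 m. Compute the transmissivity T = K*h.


Transmissivity is defined as T = K * h.
T = 0.0169 * 33.0
  = 0.5577 m^2/s.

0.5577


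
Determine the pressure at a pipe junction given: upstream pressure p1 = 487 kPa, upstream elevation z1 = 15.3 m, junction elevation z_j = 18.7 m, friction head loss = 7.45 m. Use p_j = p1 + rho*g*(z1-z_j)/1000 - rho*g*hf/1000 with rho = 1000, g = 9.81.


Junction pressure: p_j = p1 + rho*g*(z1 - z_j)/1000 - rho*g*hf/1000.
Elevation term = 1000*9.81*(15.3 - 18.7)/1000 = -33.354 kPa.
Friction term = 1000*9.81*7.45/1000 = 73.085 kPa.
p_j = 487 + -33.354 - 73.085 = 380.56 kPa.

380.56


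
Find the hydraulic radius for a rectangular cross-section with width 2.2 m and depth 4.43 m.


For a rectangular section:
Flow area A = b * y = 2.2 * 4.43 = 9.75 m^2.
Wetted perimeter P = b + 2y = 2.2 + 2*4.43 = 11.06 m.
Hydraulic radius R = A/P = 9.75 / 11.06 = 0.8812 m.

0.8812


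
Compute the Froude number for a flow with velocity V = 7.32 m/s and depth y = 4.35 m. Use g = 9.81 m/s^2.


The Froude number is defined as Fr = V / sqrt(g*y).
g*y = 9.81 * 4.35 = 42.6735.
sqrt(g*y) = sqrt(42.6735) = 6.5325.
Fr = 7.32 / 6.5325 = 1.1206.

1.1206


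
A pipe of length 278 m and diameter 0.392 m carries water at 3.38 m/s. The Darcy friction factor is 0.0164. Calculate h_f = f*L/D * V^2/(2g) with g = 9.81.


Darcy-Weisbach equation: h_f = f * (L/D) * V^2/(2g).
f * L/D = 0.0164 * 278/0.392 = 11.6306.
V^2/(2g) = 3.38^2 / (2*9.81) = 11.4244 / 19.62 = 0.5823 m.
h_f = 11.6306 * 0.5823 = 6.772 m.

6.772


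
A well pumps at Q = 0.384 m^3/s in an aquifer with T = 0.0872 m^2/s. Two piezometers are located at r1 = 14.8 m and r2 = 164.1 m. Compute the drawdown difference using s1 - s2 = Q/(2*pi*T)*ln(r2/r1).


Thiem equation: s1 - s2 = Q/(2*pi*T) * ln(r2/r1).
ln(r2/r1) = ln(164.1/14.8) = 2.4058.
Q/(2*pi*T) = 0.384 / (2*pi*0.0872) = 0.384 / 0.5479 = 0.7009.
s1 - s2 = 0.7009 * 2.4058 = 1.6862 m.

1.6862


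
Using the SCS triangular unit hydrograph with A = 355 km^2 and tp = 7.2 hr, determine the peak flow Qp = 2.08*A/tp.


SCS formula: Qp = 2.08 * A / tp.
Qp = 2.08 * 355 / 7.2
   = 738.4 / 7.2
   = 102.56 m^3/s per cm.

102.56


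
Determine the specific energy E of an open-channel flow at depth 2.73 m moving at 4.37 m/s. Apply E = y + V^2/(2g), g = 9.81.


Specific energy E = y + V^2/(2g).
Velocity head = V^2/(2g) = 4.37^2 / (2*9.81) = 19.0969 / 19.62 = 0.9733 m.
E = 2.73 + 0.9733 = 3.7033 m.

3.7033


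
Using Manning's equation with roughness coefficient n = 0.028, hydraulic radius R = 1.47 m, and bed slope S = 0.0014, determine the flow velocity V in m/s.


Manning's equation gives V = (1/n) * R^(2/3) * S^(1/2).
First, compute R^(2/3) = 1.47^(2/3) = 1.2928.
Next, S^(1/2) = 0.0014^(1/2) = 0.037417.
Then 1/n = 1/0.028 = 35.71.
V = 35.71 * 1.2928 * 0.037417 = 1.7276 m/s.

1.7276


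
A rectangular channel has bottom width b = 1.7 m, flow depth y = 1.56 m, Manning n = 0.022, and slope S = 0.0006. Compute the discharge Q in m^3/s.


For a rectangular channel, the cross-sectional area A = b * y = 1.7 * 1.56 = 2.65 m^2.
The wetted perimeter P = b + 2y = 1.7 + 2*1.56 = 4.82 m.
Hydraulic radius R = A/P = 2.65/4.82 = 0.5502 m.
Velocity V = (1/n)*R^(2/3)*S^(1/2) = (1/0.022)*0.5502^(2/3)*0.0006^(1/2) = 0.7476 m/s.
Discharge Q = A * V = 2.65 * 0.7476 = 1.983 m^3/s.

1.983


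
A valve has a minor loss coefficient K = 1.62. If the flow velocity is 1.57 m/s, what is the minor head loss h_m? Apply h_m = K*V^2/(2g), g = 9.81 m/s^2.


Minor loss formula: h_m = K * V^2/(2g).
V^2 = 1.57^2 = 2.4649.
V^2/(2g) = 2.4649 / 19.62 = 0.1256 m.
h_m = 1.62 * 0.1256 = 0.2035 m.

0.2035


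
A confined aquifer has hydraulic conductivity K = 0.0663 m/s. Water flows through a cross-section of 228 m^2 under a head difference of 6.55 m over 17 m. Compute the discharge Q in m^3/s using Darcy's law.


Darcy's law: Q = K * A * i, where i = dh/L.
Hydraulic gradient i = 6.55 / 17 = 0.385294.
Q = 0.0663 * 228 * 0.385294
  = 5.8243 m^3/s.

5.8243


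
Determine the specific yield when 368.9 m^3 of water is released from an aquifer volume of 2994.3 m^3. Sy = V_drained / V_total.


Specific yield Sy = Volume drained / Total volume.
Sy = 368.9 / 2994.3
   = 0.1232.

0.1232


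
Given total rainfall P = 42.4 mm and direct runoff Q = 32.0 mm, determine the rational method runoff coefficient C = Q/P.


The runoff coefficient C = runoff depth / rainfall depth.
C = 32.0 / 42.4
  = 0.7547.

0.7547


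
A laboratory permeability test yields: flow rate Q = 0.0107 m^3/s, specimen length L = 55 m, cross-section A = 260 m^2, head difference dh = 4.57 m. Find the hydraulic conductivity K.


From K = Q*L / (A*dh):
Numerator: Q*L = 0.0107 * 55 = 0.5885.
Denominator: A*dh = 260 * 4.57 = 1188.2.
K = 0.5885 / 1188.2 = 0.000495 m/s.

0.000495


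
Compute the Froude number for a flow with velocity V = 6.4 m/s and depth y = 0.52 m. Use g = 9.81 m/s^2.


The Froude number is defined as Fr = V / sqrt(g*y).
g*y = 9.81 * 0.52 = 5.1012.
sqrt(g*y) = sqrt(5.1012) = 2.2586.
Fr = 6.4 / 2.2586 = 2.8336.

2.8336


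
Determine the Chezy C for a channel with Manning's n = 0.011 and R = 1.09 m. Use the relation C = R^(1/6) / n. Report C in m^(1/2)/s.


The Chezy coefficient relates to Manning's n through C = R^(1/6) / n.
R^(1/6) = 1.09^(1/6) = 1.014467.
C = 1.014467 / 0.011 = 92.22 m^(1/2)/s.

92.22


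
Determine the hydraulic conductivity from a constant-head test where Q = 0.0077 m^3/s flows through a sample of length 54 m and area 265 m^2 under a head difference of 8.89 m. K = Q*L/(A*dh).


From K = Q*L / (A*dh):
Numerator: Q*L = 0.0077 * 54 = 0.4158.
Denominator: A*dh = 265 * 8.89 = 2355.85.
K = 0.4158 / 2355.85 = 0.000176 m/s.

0.000176


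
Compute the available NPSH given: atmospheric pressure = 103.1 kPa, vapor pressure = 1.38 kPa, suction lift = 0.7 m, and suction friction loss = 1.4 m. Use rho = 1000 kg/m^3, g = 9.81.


NPSHa = p_atm/(rho*g) - z_s - hf_s - p_vap/(rho*g).
p_atm/(rho*g) = 103.1*1000 / (1000*9.81) = 10.51 m.
p_vap/(rho*g) = 1.38*1000 / (1000*9.81) = 0.141 m.
NPSHa = 10.51 - 0.7 - 1.4 - 0.141
      = 8.27 m.

8.27


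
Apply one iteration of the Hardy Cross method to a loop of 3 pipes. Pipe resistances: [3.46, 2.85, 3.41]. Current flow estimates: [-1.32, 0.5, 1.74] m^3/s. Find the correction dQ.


Numerator terms (r*Q*|Q|): 3.46*-1.32*|-1.32| = -6.0287; 2.85*0.5*|0.5| = 0.7125; 3.41*1.74*|1.74| = 10.3241.
Sum of numerator = 5.0079.
Denominator terms (r*|Q|): 3.46*|-1.32| = 4.5672; 2.85*|0.5| = 1.425; 3.41*|1.74| = 5.9334.
2 * sum of denominator = 2 * 11.9256 = 23.8512.
dQ = -5.0079 / 23.8512 = -0.21 m^3/s.

-0.21


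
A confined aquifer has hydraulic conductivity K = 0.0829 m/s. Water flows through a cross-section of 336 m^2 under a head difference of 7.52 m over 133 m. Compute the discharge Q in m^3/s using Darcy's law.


Darcy's law: Q = K * A * i, where i = dh/L.
Hydraulic gradient i = 7.52 / 133 = 0.056541.
Q = 0.0829 * 336 * 0.056541
  = 1.5749 m^3/s.

1.5749


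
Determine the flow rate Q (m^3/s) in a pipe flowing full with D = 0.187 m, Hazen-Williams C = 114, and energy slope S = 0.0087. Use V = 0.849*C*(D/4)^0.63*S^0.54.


For a full circular pipe, R = D/4 = 0.187/4 = 0.0467 m.
V = 0.849 * 114 * 0.0467^0.63 * 0.0087^0.54
  = 0.849 * 114 * 0.145199 * 0.077151
  = 1.0842 m/s.
Pipe area A = pi*D^2/4 = pi*0.187^2/4 = 0.0275 m^2.
Q = A * V = 0.0275 * 1.0842 = 0.0298 m^3/s.

0.0298


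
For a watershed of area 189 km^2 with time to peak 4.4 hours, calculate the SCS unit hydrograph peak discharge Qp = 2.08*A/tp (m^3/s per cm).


SCS formula: Qp = 2.08 * A / tp.
Qp = 2.08 * 189 / 4.4
   = 393.12 / 4.4
   = 89.35 m^3/s per cm.

89.35


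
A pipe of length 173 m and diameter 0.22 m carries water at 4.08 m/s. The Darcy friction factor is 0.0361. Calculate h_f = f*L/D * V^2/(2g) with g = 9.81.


Darcy-Weisbach equation: h_f = f * (L/D) * V^2/(2g).
f * L/D = 0.0361 * 173/0.22 = 28.3877.
V^2/(2g) = 4.08^2 / (2*9.81) = 16.6464 / 19.62 = 0.8484 m.
h_f = 28.3877 * 0.8484 = 24.085 m.

24.085


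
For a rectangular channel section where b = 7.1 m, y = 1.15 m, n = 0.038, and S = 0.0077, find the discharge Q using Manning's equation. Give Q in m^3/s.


For a rectangular channel, the cross-sectional area A = b * y = 7.1 * 1.15 = 8.16 m^2.
The wetted perimeter P = b + 2y = 7.1 + 2*1.15 = 9.4 m.
Hydraulic radius R = A/P = 8.16/9.4 = 0.8686 m.
Velocity V = (1/n)*R^(2/3)*S^(1/2) = (1/0.038)*0.8686^(2/3)*0.0077^(1/2) = 2.1022 m/s.
Discharge Q = A * V = 8.16 * 2.1022 = 17.165 m^3/s.

17.165


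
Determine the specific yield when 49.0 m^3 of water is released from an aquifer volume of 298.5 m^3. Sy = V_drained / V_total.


Specific yield Sy = Volume drained / Total volume.
Sy = 49.0 / 298.5
   = 0.1642.

0.1642


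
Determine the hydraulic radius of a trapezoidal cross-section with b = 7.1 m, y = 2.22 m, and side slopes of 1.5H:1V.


For a trapezoidal section with side slope z:
A = (b + z*y)*y = (7.1 + 1.5*2.22)*2.22 = 23.155 m^2.
P = b + 2*y*sqrt(1 + z^2) = 7.1 + 2*2.22*sqrt(1 + 1.5^2) = 15.104 m.
R = A/P = 23.155 / 15.104 = 1.533 m.

1.533


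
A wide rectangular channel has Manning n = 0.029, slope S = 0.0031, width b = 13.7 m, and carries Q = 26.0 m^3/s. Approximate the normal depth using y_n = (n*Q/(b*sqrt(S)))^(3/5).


We use the wide-channel approximation y_n = (n*Q/(b*sqrt(S)))^(3/5).
sqrt(S) = sqrt(0.0031) = 0.055678.
Numerator: n*Q = 0.029 * 26.0 = 0.754.
Denominator: b*sqrt(S) = 13.7 * 0.055678 = 0.762789.
arg = 0.9885.
y_n = 0.9885^(3/5) = 0.9931 m.

0.9931


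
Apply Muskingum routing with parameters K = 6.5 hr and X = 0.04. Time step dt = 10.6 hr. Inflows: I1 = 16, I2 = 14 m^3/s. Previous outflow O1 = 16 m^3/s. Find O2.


Muskingum coefficients:
denom = 2*K*(1-X) + dt = 2*6.5*(1-0.04) + 10.6 = 23.08.
C0 = (dt - 2*K*X)/denom = (10.6 - 2*6.5*0.04)/23.08 = 0.4367.
C1 = (dt + 2*K*X)/denom = (10.6 + 2*6.5*0.04)/23.08 = 0.4818.
C2 = (2*K*(1-X) - dt)/denom = 0.0815.
O2 = C0*I2 + C1*I1 + C2*O1
   = 0.4367*14 + 0.4818*16 + 0.0815*16
   = 15.13 m^3/s.

15.13


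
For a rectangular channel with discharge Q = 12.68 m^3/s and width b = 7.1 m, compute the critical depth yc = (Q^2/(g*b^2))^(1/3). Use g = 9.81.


Using yc = (Q^2 / (g * b^2))^(1/3):
Q^2 = 12.68^2 = 160.78.
g * b^2 = 9.81 * 7.1^2 = 9.81 * 50.41 = 494.52.
Q^2 / (g*b^2) = 160.78 / 494.52 = 0.3251.
yc = 0.3251^(1/3) = 0.6876 m.

0.6876


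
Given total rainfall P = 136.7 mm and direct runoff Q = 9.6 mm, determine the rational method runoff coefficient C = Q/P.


The runoff coefficient C = runoff depth / rainfall depth.
C = 9.6 / 136.7
  = 0.0702.

0.0702


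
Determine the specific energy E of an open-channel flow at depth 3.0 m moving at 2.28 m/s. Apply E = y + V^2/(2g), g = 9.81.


Specific energy E = y + V^2/(2g).
Velocity head = V^2/(2g) = 2.28^2 / (2*9.81) = 5.1984 / 19.62 = 0.265 m.
E = 3.0 + 0.265 = 3.265 m.

3.265


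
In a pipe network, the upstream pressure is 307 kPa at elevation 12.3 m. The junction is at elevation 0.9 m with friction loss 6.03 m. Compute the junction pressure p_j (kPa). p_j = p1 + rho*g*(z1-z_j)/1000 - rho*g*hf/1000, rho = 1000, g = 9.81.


Junction pressure: p_j = p1 + rho*g*(z1 - z_j)/1000 - rho*g*hf/1000.
Elevation term = 1000*9.81*(12.3 - 0.9)/1000 = 111.834 kPa.
Friction term = 1000*9.81*6.03/1000 = 59.154 kPa.
p_j = 307 + 111.834 - 59.154 = 359.68 kPa.

359.68


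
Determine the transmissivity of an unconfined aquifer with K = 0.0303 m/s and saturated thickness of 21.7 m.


Transmissivity is defined as T = K * h.
T = 0.0303 * 21.7
  = 0.6575 m^2/s.

0.6575


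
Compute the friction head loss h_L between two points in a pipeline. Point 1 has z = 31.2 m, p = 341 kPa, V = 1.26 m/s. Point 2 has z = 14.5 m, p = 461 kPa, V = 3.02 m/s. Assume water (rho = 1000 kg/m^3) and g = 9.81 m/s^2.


Total head at each section: H = z + p/(rho*g) + V^2/(2g).
H1 = 31.2 + 341*1000/(1000*9.81) + 1.26^2/(2*9.81)
   = 31.2 + 34.76 + 0.0809
   = 66.041 m.
H2 = 14.5 + 461*1000/(1000*9.81) + 3.02^2/(2*9.81)
   = 14.5 + 46.993 + 0.4649
   = 61.958 m.
h_L = H1 - H2 = 66.041 - 61.958 = 4.084 m.

4.084


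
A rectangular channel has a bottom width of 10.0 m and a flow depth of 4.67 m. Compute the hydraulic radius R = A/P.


For a rectangular section:
Flow area A = b * y = 10.0 * 4.67 = 46.7 m^2.
Wetted perimeter P = b + 2y = 10.0 + 2*4.67 = 19.34 m.
Hydraulic radius R = A/P = 46.7 / 19.34 = 2.4147 m.

2.4147


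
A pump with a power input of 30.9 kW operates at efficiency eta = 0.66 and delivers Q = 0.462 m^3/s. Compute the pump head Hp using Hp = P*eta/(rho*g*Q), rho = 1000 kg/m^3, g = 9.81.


Pump head formula: Hp = P * eta / (rho * g * Q).
Numerator: P * eta = 30.9 * 1000 * 0.66 = 20394.0 W.
Denominator: rho * g * Q = 1000 * 9.81 * 0.462 = 4532.22.
Hp = 20394.0 / 4532.22 = 4.5 m.

4.5


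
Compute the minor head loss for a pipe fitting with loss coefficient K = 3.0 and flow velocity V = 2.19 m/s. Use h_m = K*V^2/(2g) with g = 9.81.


Minor loss formula: h_m = K * V^2/(2g).
V^2 = 2.19^2 = 4.7961.
V^2/(2g) = 4.7961 / 19.62 = 0.2444 m.
h_m = 3.0 * 0.2444 = 0.7333 m.

0.7333


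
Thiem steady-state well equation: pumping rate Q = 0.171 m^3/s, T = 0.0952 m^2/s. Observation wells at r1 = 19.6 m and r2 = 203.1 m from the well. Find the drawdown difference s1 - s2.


Thiem equation: s1 - s2 = Q/(2*pi*T) * ln(r2/r1).
ln(r2/r1) = ln(203.1/19.6) = 2.3382.
Q/(2*pi*T) = 0.171 / (2*pi*0.0952) = 0.171 / 0.5982 = 0.2859.
s1 - s2 = 0.2859 * 2.3382 = 0.6684 m.

0.6684


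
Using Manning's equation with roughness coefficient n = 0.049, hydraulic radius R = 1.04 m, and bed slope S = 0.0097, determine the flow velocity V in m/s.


Manning's equation gives V = (1/n) * R^(2/3) * S^(1/2).
First, compute R^(2/3) = 1.04^(2/3) = 1.0265.
Next, S^(1/2) = 0.0097^(1/2) = 0.098489.
Then 1/n = 1/0.049 = 20.41.
V = 20.41 * 1.0265 * 0.098489 = 2.0632 m/s.

2.0632


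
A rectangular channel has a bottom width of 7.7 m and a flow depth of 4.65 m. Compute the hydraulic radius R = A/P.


For a rectangular section:
Flow area A = b * y = 7.7 * 4.65 = 35.81 m^2.
Wetted perimeter P = b + 2y = 7.7 + 2*4.65 = 17.0 m.
Hydraulic radius R = A/P = 35.81 / 17.0 = 2.1062 m.

2.1062


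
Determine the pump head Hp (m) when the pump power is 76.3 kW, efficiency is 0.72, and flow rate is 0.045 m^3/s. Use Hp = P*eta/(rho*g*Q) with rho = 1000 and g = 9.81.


Pump head formula: Hp = P * eta / (rho * g * Q).
Numerator: P * eta = 76.3 * 1000 * 0.72 = 54936.0 W.
Denominator: rho * g * Q = 1000 * 9.81 * 0.045 = 441.45.
Hp = 54936.0 / 441.45 = 124.44 m.

124.44
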